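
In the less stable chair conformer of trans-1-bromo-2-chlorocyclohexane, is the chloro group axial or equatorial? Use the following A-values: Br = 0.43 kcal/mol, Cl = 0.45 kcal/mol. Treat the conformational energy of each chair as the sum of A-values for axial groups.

C1 and C2 have opposite parity, so for the trans isomer the two substituents are e,e in one chair and a,a in the other.
Chair I (bromo axial, chloro axial): E = 0.88 kcal/mol.
Chair II (bromo equatorial, chloro equatorial): E = 0.00 kcal/mol.
Chair I is the less stable (higher-energy) conformer, and in that chair the chloro group is axial.

axial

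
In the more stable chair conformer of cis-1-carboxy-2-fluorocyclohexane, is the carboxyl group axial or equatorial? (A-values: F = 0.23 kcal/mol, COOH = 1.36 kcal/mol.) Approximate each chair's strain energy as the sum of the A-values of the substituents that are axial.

C1 and C2 have opposite parity, so for the cis isomer the two substituents are one axial and one equatorial in each chair.
Chair I (fluoro axial, carboxyl equatorial): E = 0.23 kcal/mol.
Chair II (fluoro equatorial, carboxyl axial): E = 1.36 kcal/mol.
Chair I is the more stable (lower-energy) conformer, and in that chair the carboxyl group is equatorial.

equatorial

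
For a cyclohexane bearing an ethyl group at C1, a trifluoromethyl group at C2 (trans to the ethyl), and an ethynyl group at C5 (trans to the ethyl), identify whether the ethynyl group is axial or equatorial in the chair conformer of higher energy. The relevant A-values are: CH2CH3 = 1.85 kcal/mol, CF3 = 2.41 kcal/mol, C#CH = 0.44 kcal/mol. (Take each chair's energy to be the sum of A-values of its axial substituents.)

Chair I (ethyl axial, trifluoromethyl axial, ethynyl equatorial): E = 4.26 kcal/mol.
Chair II (ethyl equatorial, trifluoromethyl equatorial, ethynyl axial): E = 0.44 kcal/mol.
Chair I is the less stable (higher-energy) conformer, and in that chair the ethynyl group is equatorial.

equatorial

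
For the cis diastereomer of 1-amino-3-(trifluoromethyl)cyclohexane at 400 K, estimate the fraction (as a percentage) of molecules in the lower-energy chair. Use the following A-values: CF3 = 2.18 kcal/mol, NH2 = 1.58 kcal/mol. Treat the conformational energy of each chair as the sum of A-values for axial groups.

99.1%

C1 and C3 have the same parity, so for the cis isomer the two substituents are e,e in one chair and a,a in the other.
Chair I (trifluoromethyl axial, amino axial): E = 3.76 kcal/mol; chair II (trifluoromethyl equatorial, amino equatorial): E = 0.00 kcal/mol.
ΔG = 3.76 kcal/mol between the two chairs.
K = exp(ΔG/RT) with R = 1.987×10⁻³ kcal mol⁻¹ K⁻¹ and T = 400 K gives K ≈ 113.
Fraction in the lower-energy chair = K/(K+1) = 99.1%.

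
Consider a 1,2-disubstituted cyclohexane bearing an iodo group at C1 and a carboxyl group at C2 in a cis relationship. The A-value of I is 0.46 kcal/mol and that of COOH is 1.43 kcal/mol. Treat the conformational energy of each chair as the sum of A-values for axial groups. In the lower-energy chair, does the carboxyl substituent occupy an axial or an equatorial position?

C1 and C2 have opposite parity, so for the cis isomer the two substituents are one axial and one equatorial in each chair.
Chair I (iodo axial, carboxyl equatorial): E = 0.46 kcal/mol.
Chair II (iodo equatorial, carboxyl axial): E = 1.43 kcal/mol.
Chair I is the more stable (lower-energy) conformer, and in that chair the carboxyl group is equatorial.

equatorial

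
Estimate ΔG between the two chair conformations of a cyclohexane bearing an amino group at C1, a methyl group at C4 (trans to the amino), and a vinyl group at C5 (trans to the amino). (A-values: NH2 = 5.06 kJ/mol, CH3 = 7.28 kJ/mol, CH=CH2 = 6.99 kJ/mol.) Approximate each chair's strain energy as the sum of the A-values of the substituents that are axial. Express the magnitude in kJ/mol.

5.35 kJ/mol

Chair I (amino axial, methyl axial, vinyl equatorial): E = 12.34 kJ/mol.
Chair II (amino equatorial, methyl equatorial, vinyl axial): E = 6.99 kJ/mol.
ΔE = 12.34 − 6.99 = 5.35 kJ/mol; chair II is more stable.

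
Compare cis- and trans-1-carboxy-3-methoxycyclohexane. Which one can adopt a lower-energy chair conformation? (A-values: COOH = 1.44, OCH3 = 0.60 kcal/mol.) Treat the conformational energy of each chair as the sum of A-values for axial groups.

cis

At 1,3 positions (parity same): cis → (e,e or a,a); trans → (a,e or e,a).
Best chair for cis: E = 0.00 kcal/mol; best chair for trans: E = 0.60 kcal/mol.
The cis isomer is lower by 0.60 kcal/mol.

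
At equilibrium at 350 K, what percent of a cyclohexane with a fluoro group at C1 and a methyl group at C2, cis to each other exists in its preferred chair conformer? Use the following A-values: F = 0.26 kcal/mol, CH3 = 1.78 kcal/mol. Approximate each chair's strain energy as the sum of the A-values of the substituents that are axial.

C1 and C2 have opposite parity, so for the cis isomer the two substituents are one axial and one equatorial in each chair.
Chair I (fluoro axial, methyl equatorial): E = 0.26 kcal/mol; chair II (fluoro equatorial, methyl axial): E = 1.78 kcal/mol.
ΔG = 1.52 kcal/mol between the two chairs.
K = exp(ΔG/RT) with R = 1.987×10⁻³ kcal mol⁻¹ K⁻¹ and T = 350 K gives K ≈ 8.9.
Fraction in the lower-energy chair = K/(K+1) = 89.9%.

89.9%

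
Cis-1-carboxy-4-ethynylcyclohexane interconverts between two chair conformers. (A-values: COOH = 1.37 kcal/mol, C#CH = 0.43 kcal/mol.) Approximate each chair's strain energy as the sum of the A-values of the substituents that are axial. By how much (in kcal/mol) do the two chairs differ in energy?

C1 and C4 have opposite parity, so for the cis isomer the two substituents are one axial and one equatorial in each chair.
Chair I (carboxyl axial, ethynyl equatorial): E = 1.37 kcal/mol.
Chair II (carboxyl equatorial, ethynyl axial): E = 0.43 kcal/mol.
ΔE = 1.37 − 0.43 = 0.94 kcal/mol; chair II is more stable.

0.94 kcal/mol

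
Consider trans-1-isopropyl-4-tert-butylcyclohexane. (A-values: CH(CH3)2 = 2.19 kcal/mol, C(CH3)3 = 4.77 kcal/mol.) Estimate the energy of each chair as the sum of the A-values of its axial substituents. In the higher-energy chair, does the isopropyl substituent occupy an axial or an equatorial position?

axial

C1 and C4 have opposite parity, so for the trans isomer the two substituents are e,e in one chair and a,a in the other.
Chair I (isopropyl axial, tert-butyl axial): E = 6.96 kcal/mol.
Chair II (isopropyl equatorial, tert-butyl equatorial): E = 0.00 kcal/mol.
Chair I is the less stable (higher-energy) conformer, and in that chair the isopropyl group is axial.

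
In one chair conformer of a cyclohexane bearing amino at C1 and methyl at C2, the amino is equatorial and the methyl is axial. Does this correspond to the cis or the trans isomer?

cis

C1 and C2 have opposite parity, so their axial bonds point in opposite directions.
With opposite-parity carbons, two substituents on the same face are one axial and one equatorial; opposite faces give both axial or both equatorial.
Here the groups are equatorial/axial → same face → cis.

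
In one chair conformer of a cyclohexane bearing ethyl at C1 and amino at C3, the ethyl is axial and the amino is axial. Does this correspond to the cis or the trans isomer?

cis

C1 and C3 have the same parity, so their axial bonds point in the same direction.
With same-parity carbons, two substituents on the same face are both axial or both equatorial; opposite faces give one of each.
Here the groups are axial/axial → same face → cis.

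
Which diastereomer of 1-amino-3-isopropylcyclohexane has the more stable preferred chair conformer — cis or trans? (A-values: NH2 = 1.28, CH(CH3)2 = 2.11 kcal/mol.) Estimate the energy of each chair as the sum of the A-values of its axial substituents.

At 1,3 positions (parity same): cis → (e,e or a,a); trans → (a,e or e,a).
Best chair for cis: E = 0.00 kcal/mol; best chair for trans: E = 1.28 kcal/mol.
The cis isomer is lower by 1.28 kcal/mol.

cis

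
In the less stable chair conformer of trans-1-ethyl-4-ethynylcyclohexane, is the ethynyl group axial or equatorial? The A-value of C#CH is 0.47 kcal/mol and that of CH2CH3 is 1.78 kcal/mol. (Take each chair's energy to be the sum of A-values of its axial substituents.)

axial

C1 and C4 have opposite parity, so for the trans isomer the two substituents are e,e in one chair and a,a in the other.
Chair I (ethynyl axial, ethyl axial): E = 2.25 kcal/mol.
Chair II (ethynyl equatorial, ethyl equatorial): E = 0.00 kcal/mol.
Chair I is the less stable (higher-energy) conformer, and in that chair the ethynyl group is axial.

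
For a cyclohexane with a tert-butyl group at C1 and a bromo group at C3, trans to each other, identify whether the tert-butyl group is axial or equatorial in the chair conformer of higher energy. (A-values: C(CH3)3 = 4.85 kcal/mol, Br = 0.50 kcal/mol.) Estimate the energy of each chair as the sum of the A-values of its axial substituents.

axial

C1 and C3 have the same parity, so for the trans isomer the two substituents are one axial and one equatorial in each chair.
Chair I (tert-butyl axial, bromo equatorial): E = 4.85 kcal/mol.
Chair II (tert-butyl equatorial, bromo axial): E = 0.50 kcal/mol.
Chair I is the less stable (higher-energy) conformer, and in that chair the tert-butyl group is axial.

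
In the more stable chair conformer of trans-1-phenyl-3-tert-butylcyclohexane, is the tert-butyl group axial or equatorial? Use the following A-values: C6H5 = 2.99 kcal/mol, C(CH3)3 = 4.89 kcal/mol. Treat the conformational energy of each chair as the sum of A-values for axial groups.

equatorial

C1 and C3 have the same parity, so for the trans isomer the two substituents are one axial and one equatorial in each chair.
Chair I (phenyl axial, tert-butyl equatorial): E = 2.99 kcal/mol.
Chair II (phenyl equatorial, tert-butyl axial): E = 4.89 kcal/mol.
Chair I is the more stable (lower-energy) conformer, and in that chair the tert-butyl group is equatorial.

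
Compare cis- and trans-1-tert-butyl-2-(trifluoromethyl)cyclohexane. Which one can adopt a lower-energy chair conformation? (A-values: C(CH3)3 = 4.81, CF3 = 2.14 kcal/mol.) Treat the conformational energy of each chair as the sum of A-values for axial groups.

trans

At 1,2 positions (parity opposite): cis → (a,e or e,a); trans → (e,e or a,a).
Best chair for cis: E = 2.14 kcal/mol; best chair for trans: E = 0.00 kcal/mol.
The trans isomer is lower by 2.14 kcal/mol.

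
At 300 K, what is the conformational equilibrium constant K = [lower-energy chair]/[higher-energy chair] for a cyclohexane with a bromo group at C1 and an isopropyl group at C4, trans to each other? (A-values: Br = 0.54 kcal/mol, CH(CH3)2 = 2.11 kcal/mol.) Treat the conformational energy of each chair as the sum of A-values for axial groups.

K ≈ 85.2

C1 and C4 have opposite parity, so for the trans isomer the two substituents are e,e in one chair and a,a in the other.
Chair I (bromo axial, isopropyl axial): E = 2.65 kcal/mol; chair II (bromo equatorial, isopropyl equatorial): E = 0.00 kcal/mol.
ΔG = 2.65 kcal/mol between the two chairs.
K = exp(ΔG/RT) with R = 1.987×10⁻³ kcal mol⁻¹ K⁻¹ and T = 300 K gives K ≈ 85.2.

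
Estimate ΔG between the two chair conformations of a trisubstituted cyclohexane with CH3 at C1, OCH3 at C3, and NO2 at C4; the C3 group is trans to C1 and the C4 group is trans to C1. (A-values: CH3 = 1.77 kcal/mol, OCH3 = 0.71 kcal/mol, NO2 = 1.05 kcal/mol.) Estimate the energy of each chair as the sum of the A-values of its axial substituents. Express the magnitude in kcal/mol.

2.11 kcal/mol

Chair I (methyl axial, methoxy equatorial, nitro axial): E = 2.82 kcal/mol.
Chair II (methyl equatorial, methoxy axial, nitro equatorial): E = 0.71 kcal/mol.
ΔE = 2.82 − 0.71 = 2.11 kcal/mol; chair II is more stable.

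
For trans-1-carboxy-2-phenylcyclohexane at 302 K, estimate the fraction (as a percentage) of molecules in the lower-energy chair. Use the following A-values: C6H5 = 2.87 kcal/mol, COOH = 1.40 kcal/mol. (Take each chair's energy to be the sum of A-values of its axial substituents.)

99.9%

C1 and C2 have opposite parity, so for the trans isomer the two substituents are e,e in one chair and a,a in the other.
Chair I (phenyl axial, carboxyl axial): E = 4.27 kcal/mol; chair II (phenyl equatorial, carboxyl equatorial): E = 0.00 kcal/mol.
ΔG = 4.27 kcal/mol between the two chairs.
K = exp(ΔG/RT) with R = 1.987×10⁻³ kcal mol⁻¹ K⁻¹ and T = 302 K gives K ≈ 1.23e+03.
Fraction in the lower-energy chair = K/(K+1) = 99.9%.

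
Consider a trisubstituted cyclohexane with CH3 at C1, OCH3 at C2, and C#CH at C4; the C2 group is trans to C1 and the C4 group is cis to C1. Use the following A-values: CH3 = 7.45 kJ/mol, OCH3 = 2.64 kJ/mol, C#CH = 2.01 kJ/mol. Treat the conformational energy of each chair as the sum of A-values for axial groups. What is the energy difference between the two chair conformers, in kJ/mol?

8.08 kJ/mol

Chair I (methyl axial, methoxy axial, ethynyl equatorial): E = 10.09 kJ/mol.
Chair II (methyl equatorial, methoxy equatorial, ethynyl axial): E = 2.01 kJ/mol.
ΔE = 10.09 − 2.01 = 8.08 kJ/mol; chair II is more stable.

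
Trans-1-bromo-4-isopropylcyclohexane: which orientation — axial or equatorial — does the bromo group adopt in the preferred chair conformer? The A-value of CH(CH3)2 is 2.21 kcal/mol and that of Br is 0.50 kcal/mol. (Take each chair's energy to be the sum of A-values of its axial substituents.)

C1 and C4 have opposite parity, so for the trans isomer the two substituents are e,e in one chair and a,a in the other.
Chair I (isopropyl axial, bromo axial): E = 2.71 kcal/mol.
Chair II (isopropyl equatorial, bromo equatorial): E = 0.00 kcal/mol.
Chair II is the more stable (lower-energy) conformer, and in that chair the bromo group is equatorial.

equatorial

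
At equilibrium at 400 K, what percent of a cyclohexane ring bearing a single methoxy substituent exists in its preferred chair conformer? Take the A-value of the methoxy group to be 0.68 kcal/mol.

70.2%

One chair has the methoxy group axial (E = 0.68 kcal/mol) and the other has it equatorial (E = 0).
ΔG = 0.68 kcal/mol between the two chairs.
K = exp(ΔG/RT) with R = 1.987×10⁻³ kcal mol⁻¹ K⁻¹ and T = 400 K gives K ≈ 2.35.
Fraction in the lower-energy chair = K/(K+1) = 70.2%.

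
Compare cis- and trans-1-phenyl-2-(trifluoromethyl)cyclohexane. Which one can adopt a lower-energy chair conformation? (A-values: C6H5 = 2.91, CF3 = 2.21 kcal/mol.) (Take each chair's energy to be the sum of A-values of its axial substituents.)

At 1,2 positions (parity opposite): cis → (a,e or e,a); trans → (e,e or a,a).
Best chair for cis: E = 2.21 kcal/mol; best chair for trans: E = 0.00 kcal/mol.
The trans isomer is lower by 2.21 kcal/mol.

trans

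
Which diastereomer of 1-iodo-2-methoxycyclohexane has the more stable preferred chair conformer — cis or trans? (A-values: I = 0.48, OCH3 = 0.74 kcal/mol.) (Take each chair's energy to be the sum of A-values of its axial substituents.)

trans

At 1,2 positions (parity opposite): cis → (a,e or e,a); trans → (e,e or a,a).
Best chair for cis: E = 0.48 kcal/mol; best chair for trans: E = 0.00 kcal/mol.
The trans isomer is lower by 0.48 kcal/mol.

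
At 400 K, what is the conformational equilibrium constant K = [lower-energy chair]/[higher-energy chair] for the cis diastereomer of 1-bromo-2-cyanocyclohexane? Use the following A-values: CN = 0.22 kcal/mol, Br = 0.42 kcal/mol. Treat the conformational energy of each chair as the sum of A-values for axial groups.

C1 and C2 have opposite parity, so for the cis isomer the two substituents are one axial and one equatorial in each chair.
Chair I (cyano axial, bromo equatorial): E = 0.22 kcal/mol; chair II (cyano equatorial, bromo axial): E = 0.42 kcal/mol.
ΔG = 0.20 kcal/mol between the two chairs.
K = exp(ΔG/RT) with R = 1.987×10⁻³ kcal mol⁻¹ K⁻¹ and T = 400 K gives K ≈ 1.29.

K ≈ 1.29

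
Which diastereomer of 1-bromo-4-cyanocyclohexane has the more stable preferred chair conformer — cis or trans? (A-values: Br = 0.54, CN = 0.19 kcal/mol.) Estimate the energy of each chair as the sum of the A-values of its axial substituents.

At 1,4 positions (parity opposite): cis → (a,e or e,a); trans → (e,e or a,a).
Best chair for cis: E = 0.19 kcal/mol; best chair for trans: E = 0.00 kcal/mol.
The trans isomer is lower by 0.19 kcal/mol.

trans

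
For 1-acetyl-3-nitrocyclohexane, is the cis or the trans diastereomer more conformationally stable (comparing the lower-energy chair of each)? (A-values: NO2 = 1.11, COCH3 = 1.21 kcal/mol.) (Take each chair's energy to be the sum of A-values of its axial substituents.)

At 1,3 positions (parity same): cis → (e,e or a,a); trans → (a,e or e,a).
Best chair for cis: E = 0.00 kcal/mol; best chair for trans: E = 1.11 kcal/mol.
The cis isomer is lower by 1.11 kcal/mol.

cis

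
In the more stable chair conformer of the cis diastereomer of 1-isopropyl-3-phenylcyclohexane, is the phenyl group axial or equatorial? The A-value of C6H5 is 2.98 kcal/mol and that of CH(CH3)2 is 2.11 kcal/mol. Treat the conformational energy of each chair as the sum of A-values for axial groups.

C1 and C3 have the same parity, so for the cis isomer the two substituents are e,e in one chair and a,a in the other.
Chair I (phenyl axial, isopropyl axial): E = 5.09 kcal/mol.
Chair II (phenyl equatorial, isopropyl equatorial): E = 0.00 kcal/mol.
Chair II is the more stable (lower-energy) conformer, and in that chair the phenyl group is equatorial.

equatorial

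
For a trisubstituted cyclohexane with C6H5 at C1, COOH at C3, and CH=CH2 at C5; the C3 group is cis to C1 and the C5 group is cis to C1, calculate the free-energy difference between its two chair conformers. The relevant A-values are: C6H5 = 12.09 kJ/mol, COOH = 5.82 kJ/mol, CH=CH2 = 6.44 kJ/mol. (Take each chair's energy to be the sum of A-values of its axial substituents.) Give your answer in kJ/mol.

Chair I (phenyl axial, carboxyl axial, vinyl axial): E = 24.35 kJ/mol.
Chair II (phenyl equatorial, carboxyl equatorial, vinyl equatorial): E = 0.00 kJ/mol.
ΔE = 24.35 − 0.00 = 24.35 kJ/mol; chair II is more stable.

24.35 kJ/mol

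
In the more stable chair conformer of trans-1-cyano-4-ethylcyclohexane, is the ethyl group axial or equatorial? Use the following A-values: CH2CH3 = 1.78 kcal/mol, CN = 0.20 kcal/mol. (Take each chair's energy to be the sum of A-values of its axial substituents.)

C1 and C4 have opposite parity, so for the trans isomer the two substituents are e,e in one chair and a,a in the other.
Chair I (ethyl axial, cyano axial): E = 1.98 kcal/mol.
Chair II (ethyl equatorial, cyano equatorial): E = 0.00 kcal/mol.
Chair II is the more stable (lower-energy) conformer, and in that chair the ethyl group is equatorial.

equatorial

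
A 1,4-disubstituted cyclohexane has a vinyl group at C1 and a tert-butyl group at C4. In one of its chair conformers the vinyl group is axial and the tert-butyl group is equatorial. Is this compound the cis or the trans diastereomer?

cis

C1 and C4 have opposite parity, so their axial bonds point in opposite directions.
With opposite-parity carbons, two substituents on the same face are one axial and one equatorial; opposite faces give both axial or both equatorial.
Here the groups are axial/equatorial → same face → cis.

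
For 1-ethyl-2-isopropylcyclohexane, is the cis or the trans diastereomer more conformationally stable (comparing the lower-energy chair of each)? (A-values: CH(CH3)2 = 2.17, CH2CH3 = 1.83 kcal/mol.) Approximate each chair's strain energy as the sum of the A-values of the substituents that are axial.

trans

At 1,2 positions (parity opposite): cis → (a,e or e,a); trans → (e,e or a,a).
Best chair for cis: E = 1.83 kcal/mol; best chair for trans: E = 0.00 kcal/mol.
The trans isomer is lower by 1.83 kcal/mol.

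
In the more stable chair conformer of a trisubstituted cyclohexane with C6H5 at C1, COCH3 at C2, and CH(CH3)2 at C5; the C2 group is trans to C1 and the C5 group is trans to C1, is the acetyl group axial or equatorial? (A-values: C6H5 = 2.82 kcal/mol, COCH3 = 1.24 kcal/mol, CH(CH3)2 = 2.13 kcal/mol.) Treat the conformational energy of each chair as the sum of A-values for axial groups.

equatorial

Chair I (phenyl axial, acetyl axial, isopropyl equatorial): E = 4.06 kcal/mol.
Chair II (phenyl equatorial, acetyl equatorial, isopropyl axial): E = 2.13 kcal/mol.
Chair II is the more stable (lower-energy) conformer, and in that chair the acetyl group is equatorial.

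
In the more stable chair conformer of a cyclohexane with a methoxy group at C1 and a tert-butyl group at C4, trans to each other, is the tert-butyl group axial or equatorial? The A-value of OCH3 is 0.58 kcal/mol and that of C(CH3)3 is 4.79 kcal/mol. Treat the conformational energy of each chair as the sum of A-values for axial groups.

equatorial

C1 and C4 have opposite parity, so for the trans isomer the two substituents are e,e in one chair and a,a in the other.
Chair I (methoxy axial, tert-butyl axial): E = 5.37 kcal/mol.
Chair II (methoxy equatorial, tert-butyl equatorial): E = 0.00 kcal/mol.
Chair II is the more stable (lower-energy) conformer, and in that chair the tert-butyl group is equatorial.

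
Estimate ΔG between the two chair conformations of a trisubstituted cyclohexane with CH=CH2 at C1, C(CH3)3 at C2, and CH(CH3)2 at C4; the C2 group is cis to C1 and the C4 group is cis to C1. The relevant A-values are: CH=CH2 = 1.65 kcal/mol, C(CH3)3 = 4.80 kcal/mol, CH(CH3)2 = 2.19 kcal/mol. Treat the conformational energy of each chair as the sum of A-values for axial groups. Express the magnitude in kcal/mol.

5.34 kcal/mol

Chair I (vinyl axial, tert-butyl equatorial, isopropyl equatorial): E = 1.65 kcal/mol.
Chair II (vinyl equatorial, tert-butyl axial, isopropyl axial): E = 6.99 kcal/mol.
ΔE = 6.99 − 1.65 = 5.34 kcal/mol; chair I is more stable.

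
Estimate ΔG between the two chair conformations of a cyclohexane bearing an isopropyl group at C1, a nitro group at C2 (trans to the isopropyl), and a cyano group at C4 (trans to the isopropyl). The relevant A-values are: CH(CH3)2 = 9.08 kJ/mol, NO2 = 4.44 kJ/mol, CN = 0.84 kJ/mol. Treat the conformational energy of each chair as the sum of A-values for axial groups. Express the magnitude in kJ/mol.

Chair I (isopropyl axial, nitro axial, cyano axial): E = 14.36 kJ/mol.
Chair II (isopropyl equatorial, nitro equatorial, cyano equatorial): E = 0.00 kJ/mol.
ΔE = 14.36 − 0.00 = 14.36 kJ/mol; chair II is more stable.

14.36 kJ/mol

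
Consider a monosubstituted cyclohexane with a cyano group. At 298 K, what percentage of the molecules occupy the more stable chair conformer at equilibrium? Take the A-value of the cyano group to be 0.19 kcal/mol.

58.0%

One chair has the cyano group axial (E = 0.19 kcal/mol) and the other has it equatorial (E = 0).
ΔG = 0.19 kcal/mol between the two chairs.
K = exp(ΔG/RT) with R = 1.987×10⁻³ kcal mol⁻¹ K⁻¹ and T = 298 K gives K ≈ 1.38.
Fraction in the lower-energy chair = K/(K+1) = 58.0%.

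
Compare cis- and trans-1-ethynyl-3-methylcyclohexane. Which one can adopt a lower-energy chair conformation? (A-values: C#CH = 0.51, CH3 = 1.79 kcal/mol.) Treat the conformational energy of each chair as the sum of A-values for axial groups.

At 1,3 positions (parity same): cis → (e,e or a,a); trans → (a,e or e,a).
Best chair for cis: E = 0.00 kcal/mol; best chair for trans: E = 0.51 kcal/mol.
The cis isomer is lower by 0.51 kcal/mol.

cis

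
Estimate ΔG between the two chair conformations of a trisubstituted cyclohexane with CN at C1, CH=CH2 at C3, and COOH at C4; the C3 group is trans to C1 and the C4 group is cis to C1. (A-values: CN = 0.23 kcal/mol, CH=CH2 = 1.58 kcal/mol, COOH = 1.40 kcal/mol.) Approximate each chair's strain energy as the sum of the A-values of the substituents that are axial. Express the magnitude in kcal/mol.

Chair I (cyano axial, vinyl equatorial, carboxyl equatorial): E = 0.23 kcal/mol.
Chair II (cyano equatorial, vinyl axial, carboxyl axial): E = 2.98 kcal/mol.
ΔE = 2.98 − 0.23 = 2.75 kcal/mol; chair I is more stable.

2.75 kcal/mol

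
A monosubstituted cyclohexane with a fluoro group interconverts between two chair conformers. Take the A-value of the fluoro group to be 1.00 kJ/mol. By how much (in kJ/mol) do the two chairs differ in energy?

A monosubstituted cyclohexane has one chair with the fluoro group axial (E = A = 1.00 kJ/mol) and one with it equatorial (E = 0).
ΔE = 1.00 − 0 = 1.00 kJ/mol.

1.00 kJ/mol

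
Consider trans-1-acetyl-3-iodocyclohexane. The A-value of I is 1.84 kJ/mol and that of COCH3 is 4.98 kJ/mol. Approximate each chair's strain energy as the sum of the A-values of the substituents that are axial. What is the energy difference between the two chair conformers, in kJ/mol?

C1 and C3 have the same parity, so for the trans isomer the two substituents are one axial and one equatorial in each chair.
Chair I (iodo axial, acetyl equatorial): E = 1.84 kJ/mol.
Chair II (iodo equatorial, acetyl axial): E = 4.98 kJ/mol.
ΔE = 4.98 − 1.84 = 3.14 kJ/mol; chair I is more stable.

3.14 kJ/mol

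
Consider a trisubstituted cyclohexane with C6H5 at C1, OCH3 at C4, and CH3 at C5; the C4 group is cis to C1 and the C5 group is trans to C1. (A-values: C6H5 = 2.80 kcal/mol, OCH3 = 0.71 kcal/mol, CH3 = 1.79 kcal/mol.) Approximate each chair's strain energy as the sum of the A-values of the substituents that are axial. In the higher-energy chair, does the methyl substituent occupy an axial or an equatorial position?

Chair I (phenyl axial, methoxy equatorial, methyl equatorial): E = 2.80 kcal/mol.
Chair II (phenyl equatorial, methoxy axial, methyl axial): E = 2.50 kcal/mol.
Chair I is the less stable (higher-energy) conformer, and in that chair the methyl group is equatorial.

equatorial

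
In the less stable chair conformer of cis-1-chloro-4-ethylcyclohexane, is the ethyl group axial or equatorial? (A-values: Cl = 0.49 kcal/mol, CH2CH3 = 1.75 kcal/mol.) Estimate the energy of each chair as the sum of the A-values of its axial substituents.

C1 and C4 have opposite parity, so for the cis isomer the two substituents are one axial and one equatorial in each chair.
Chair I (chloro axial, ethyl equatorial): E = 0.49 kcal/mol.
Chair II (chloro equatorial, ethyl axial): E = 1.75 kcal/mol.
Chair II is the less stable (higher-energy) conformer, and in that chair the ethyl group is axial.

axial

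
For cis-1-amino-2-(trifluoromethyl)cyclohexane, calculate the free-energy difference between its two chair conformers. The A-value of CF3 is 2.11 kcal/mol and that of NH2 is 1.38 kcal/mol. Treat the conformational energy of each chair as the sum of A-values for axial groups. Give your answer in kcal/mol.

C1 and C2 have opposite parity, so for the cis isomer the two substituents are one axial and one equatorial in each chair.
Chair I (trifluoromethyl axial, amino equatorial): E = 2.11 kcal/mol.
Chair II (trifluoromethyl equatorial, amino axial): E = 1.38 kcal/mol.
ΔE = 2.11 − 1.38 = 0.73 kcal/mol; chair II is more stable.

0.73 kcal/mol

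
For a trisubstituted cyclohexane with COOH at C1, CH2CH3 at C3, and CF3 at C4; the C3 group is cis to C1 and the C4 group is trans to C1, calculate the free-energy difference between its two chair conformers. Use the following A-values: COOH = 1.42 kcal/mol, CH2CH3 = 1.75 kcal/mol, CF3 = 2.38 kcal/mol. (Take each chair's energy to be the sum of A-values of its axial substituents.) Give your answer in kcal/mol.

Chair I (carboxyl axial, ethyl axial, trifluoromethyl axial): E = 5.55 kcal/mol.
Chair II (carboxyl equatorial, ethyl equatorial, trifluoromethyl equatorial): E = 0.00 kcal/mol.
ΔE = 5.55 − 0.00 = 5.55 kcal/mol; chair II is more stable.

5.55 kcal/mol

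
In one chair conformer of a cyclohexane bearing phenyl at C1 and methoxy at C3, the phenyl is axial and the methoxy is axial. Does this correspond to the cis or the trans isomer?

C1 and C3 have the same parity, so their axial bonds point in the same direction.
With same-parity carbons, two substituents on the same face are both axial or both equatorial; opposite faces give one of each.
Here the groups are axial/axial → same face → cis.

cis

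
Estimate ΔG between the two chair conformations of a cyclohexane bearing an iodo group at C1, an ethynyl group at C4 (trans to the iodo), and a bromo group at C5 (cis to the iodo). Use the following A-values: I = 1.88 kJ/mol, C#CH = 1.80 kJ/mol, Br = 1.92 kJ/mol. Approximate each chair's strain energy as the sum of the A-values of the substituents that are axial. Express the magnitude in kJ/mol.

5.60 kJ/mol

Chair I (iodo axial, ethynyl axial, bromo axial): E = 5.60 kJ/mol.
Chair II (iodo equatorial, ethynyl equatorial, bromo equatorial): E = 0.00 kJ/mol.
ΔE = 5.60 − 0.00 = 5.60 kJ/mol; chair II is more stable.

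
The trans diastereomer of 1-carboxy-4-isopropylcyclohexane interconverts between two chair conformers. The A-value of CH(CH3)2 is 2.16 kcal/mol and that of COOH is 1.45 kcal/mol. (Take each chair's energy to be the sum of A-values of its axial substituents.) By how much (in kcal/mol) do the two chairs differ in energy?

C1 and C4 have opposite parity, so for the trans isomer the two substituents are e,e in one chair and a,a in the other.
Chair I (isopropyl axial, carboxyl axial): E = 3.61 kcal/mol.
Chair II (isopropyl equatorial, carboxyl equatorial): E = 0.00 kcal/mol.
ΔE = 3.61 − 0.00 = 3.61 kcal/mol; chair II is more stable.

3.61 kcal/mol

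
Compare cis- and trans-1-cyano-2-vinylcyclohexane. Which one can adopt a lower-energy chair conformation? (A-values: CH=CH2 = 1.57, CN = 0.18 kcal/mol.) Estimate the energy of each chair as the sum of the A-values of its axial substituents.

At 1,2 positions (parity opposite): cis → (a,e or e,a); trans → (e,e or a,a).
Best chair for cis: E = 0.18 kcal/mol; best chair for trans: E = 0.00 kcal/mol.
The trans isomer is lower by 0.18 kcal/mol.

trans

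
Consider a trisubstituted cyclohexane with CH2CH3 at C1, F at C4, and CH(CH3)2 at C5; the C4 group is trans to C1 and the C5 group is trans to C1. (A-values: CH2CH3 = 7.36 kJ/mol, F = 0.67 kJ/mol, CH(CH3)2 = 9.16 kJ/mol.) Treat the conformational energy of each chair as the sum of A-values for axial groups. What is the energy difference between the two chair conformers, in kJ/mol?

Chair I (ethyl axial, fluoro axial, isopropyl equatorial): E = 8.03 kJ/mol.
Chair II (ethyl equatorial, fluoro equatorial, isopropyl axial): E = 9.16 kJ/mol.
ΔE = 9.16 − 8.03 = 1.13 kJ/mol; chair I is more stable.

1.13 kJ/mol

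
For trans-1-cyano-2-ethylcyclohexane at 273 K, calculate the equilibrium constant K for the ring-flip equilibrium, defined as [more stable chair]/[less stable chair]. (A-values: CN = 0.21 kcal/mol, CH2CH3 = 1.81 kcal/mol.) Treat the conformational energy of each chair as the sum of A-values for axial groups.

K ≈ 41.4

C1 and C2 have opposite parity, so for the trans isomer the two substituents are e,e in one chair and a,a in the other.
Chair I (cyano axial, ethyl axial): E = 2.02 kcal/mol; chair II (cyano equatorial, ethyl equatorial): E = 0.00 kcal/mol.
ΔG = 2.02 kcal/mol between the two chairs.
K = exp(ΔG/RT) with R = 1.987×10⁻³ kcal mol⁻¹ K⁻¹ and T = 273 K gives K ≈ 41.4.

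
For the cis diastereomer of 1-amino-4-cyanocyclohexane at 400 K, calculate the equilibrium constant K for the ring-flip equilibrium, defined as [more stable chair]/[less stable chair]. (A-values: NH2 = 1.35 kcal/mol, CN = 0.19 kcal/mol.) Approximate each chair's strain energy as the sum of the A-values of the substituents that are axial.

K ≈ 4.30

C1 and C4 have opposite parity, so for the cis isomer the two substituents are one axial and one equatorial in each chair.
Chair I (amino axial, cyano equatorial): E = 1.35 kcal/mol; chair II (amino equatorial, cyano axial): E = 0.19 kcal/mol.
ΔG = 1.16 kcal/mol between the two chairs.
K = exp(ΔG/RT) with R = 1.987×10⁻³ kcal mol⁻¹ K⁻¹ and T = 400 K gives K ≈ 4.3.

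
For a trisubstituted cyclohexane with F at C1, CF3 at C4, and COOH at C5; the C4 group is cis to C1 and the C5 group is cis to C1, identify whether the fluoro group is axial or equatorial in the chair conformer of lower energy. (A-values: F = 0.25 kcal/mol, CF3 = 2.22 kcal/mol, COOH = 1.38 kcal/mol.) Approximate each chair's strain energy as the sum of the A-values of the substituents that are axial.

Chair I (fluoro axial, trifluoromethyl equatorial, carboxyl axial): E = 1.63 kcal/mol.
Chair II (fluoro equatorial, trifluoromethyl axial, carboxyl equatorial): E = 2.22 kcal/mol.
Chair I is the more stable (lower-energy) conformer, and in that chair the fluoro group is axial.

axial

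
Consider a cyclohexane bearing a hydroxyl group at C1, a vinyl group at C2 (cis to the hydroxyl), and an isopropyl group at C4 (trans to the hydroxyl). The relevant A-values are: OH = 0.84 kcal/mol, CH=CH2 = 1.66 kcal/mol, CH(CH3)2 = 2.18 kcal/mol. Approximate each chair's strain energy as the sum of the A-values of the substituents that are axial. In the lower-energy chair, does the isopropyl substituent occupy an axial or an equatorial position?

Chair I (hydroxyl axial, vinyl equatorial, isopropyl axial): E = 3.02 kcal/mol.
Chair II (hydroxyl equatorial, vinyl axial, isopropyl equatorial): E = 1.66 kcal/mol.
Chair II is the more stable (lower-energy) conformer, and in that chair the isopropyl group is equatorial.

equatorial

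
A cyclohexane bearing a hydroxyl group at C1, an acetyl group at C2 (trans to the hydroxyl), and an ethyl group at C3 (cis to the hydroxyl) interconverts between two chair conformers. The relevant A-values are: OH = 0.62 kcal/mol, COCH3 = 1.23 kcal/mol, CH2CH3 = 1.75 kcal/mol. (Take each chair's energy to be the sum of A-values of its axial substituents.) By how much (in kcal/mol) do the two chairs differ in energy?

Chair I (hydroxyl axial, acetyl axial, ethyl axial): E = 3.60 kcal/mol.
Chair II (hydroxyl equatorial, acetyl equatorial, ethyl equatorial): E = 0.00 kcal/mol.
ΔE = 3.60 − 0.00 = 3.60 kcal/mol; chair II is more stable.

3.60 kcal/mol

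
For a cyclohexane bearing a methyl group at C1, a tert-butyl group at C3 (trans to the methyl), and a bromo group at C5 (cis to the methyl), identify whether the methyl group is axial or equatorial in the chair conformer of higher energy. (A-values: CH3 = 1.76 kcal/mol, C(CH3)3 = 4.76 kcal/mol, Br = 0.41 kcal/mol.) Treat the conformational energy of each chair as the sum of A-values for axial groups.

Chair I (methyl axial, tert-butyl equatorial, bromo axial): E = 2.17 kcal/mol.
Chair II (methyl equatorial, tert-butyl axial, bromo equatorial): E = 4.76 kcal/mol.
Chair II is the less stable (higher-energy) conformer, and in that chair the methyl group is equatorial.

equatorial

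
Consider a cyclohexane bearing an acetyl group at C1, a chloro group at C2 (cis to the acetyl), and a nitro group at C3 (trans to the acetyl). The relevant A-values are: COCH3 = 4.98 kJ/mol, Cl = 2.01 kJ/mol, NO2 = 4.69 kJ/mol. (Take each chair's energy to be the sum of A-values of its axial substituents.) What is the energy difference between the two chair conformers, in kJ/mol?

Chair I (acetyl axial, chloro equatorial, nitro equatorial): E = 4.98 kJ/mol.
Chair II (acetyl equatorial, chloro axial, nitro axial): E = 6.70 kJ/mol.
ΔE = 6.70 − 4.98 = 1.72 kJ/mol; chair I is more stable.

1.72 kJ/mol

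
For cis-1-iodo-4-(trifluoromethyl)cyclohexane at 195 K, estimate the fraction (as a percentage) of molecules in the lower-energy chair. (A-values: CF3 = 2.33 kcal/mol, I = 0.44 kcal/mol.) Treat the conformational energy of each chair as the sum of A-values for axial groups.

C1 and C4 have opposite parity, so for the cis isomer the two substituents are one axial and one equatorial in each chair.
Chair I (trifluoromethyl axial, iodo equatorial): E = 2.33 kcal/mol; chair II (trifluoromethyl equatorial, iodo axial): E = 0.44 kcal/mol.
ΔG = 1.89 kcal/mol between the two chairs.
K = exp(ΔG/RT) with R = 1.987×10⁻³ kcal mol⁻¹ K⁻¹ and T = 195 K gives K ≈ 131.
Fraction in the lower-energy chair = K/(K+1) = 99.2%.

99.2%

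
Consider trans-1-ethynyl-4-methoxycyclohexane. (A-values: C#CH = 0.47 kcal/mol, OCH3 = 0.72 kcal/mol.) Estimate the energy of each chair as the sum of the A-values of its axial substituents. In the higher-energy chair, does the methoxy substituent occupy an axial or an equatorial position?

axial

C1 and C4 have opposite parity, so for the trans isomer the two substituents are e,e in one chair and a,a in the other.
Chair I (ethynyl axial, methoxy axial): E = 1.19 kcal/mol.
Chair II (ethynyl equatorial, methoxy equatorial): E = 0.00 kcal/mol.
Chair I is the less stable (higher-energy) conformer, and in that chair the methoxy group is axial.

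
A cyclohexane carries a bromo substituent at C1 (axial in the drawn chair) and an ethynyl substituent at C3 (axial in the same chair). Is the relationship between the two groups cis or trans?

cis

C1 and C3 have the same parity, so their axial bonds point in the same direction.
With same-parity carbons, two substituents on the same face are both axial or both equatorial; opposite faces give one of each.
Here the groups are axial/axial → same face → cis.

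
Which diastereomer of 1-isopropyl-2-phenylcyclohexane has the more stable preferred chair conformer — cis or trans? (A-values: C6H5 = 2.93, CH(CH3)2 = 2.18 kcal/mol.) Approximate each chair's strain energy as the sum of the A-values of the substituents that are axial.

At 1,2 positions (parity opposite): cis → (a,e or e,a); trans → (e,e or a,a).
Best chair for cis: E = 2.18 kcal/mol; best chair for trans: E = 0.00 kcal/mol.
The trans isomer is lower by 2.18 kcal/mol.

trans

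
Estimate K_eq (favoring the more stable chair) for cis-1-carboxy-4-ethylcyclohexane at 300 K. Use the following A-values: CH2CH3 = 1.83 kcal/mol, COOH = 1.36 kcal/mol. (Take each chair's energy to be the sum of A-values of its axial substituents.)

C1 and C4 have opposite parity, so for the cis isomer the two substituents are one axial and one equatorial in each chair.
Chair I (ethyl axial, carboxyl equatorial): E = 1.83 kcal/mol; chair II (ethyl equatorial, carboxyl axial): E = 1.36 kcal/mol.
ΔG = 0.47 kcal/mol between the two chairs.
K = exp(ΔG/RT) with R = 1.987×10⁻³ kcal mol⁻¹ K⁻¹ and T = 300 K gives K ≈ 2.2.

K ≈ 2.20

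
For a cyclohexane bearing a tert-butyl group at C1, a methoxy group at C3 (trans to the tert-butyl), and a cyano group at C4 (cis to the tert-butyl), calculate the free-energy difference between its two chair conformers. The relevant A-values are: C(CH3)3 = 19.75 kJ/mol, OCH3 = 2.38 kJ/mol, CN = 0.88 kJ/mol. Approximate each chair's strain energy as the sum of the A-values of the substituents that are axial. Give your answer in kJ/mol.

16.49 kJ/mol

Chair I (tert-butyl axial, methoxy equatorial, cyano equatorial): E = 19.75 kJ/mol.
Chair II (tert-butyl equatorial, methoxy axial, cyano axial): E = 3.26 kJ/mol.
ΔE = 19.75 − 3.26 = 16.49 kJ/mol; chair II is more stable.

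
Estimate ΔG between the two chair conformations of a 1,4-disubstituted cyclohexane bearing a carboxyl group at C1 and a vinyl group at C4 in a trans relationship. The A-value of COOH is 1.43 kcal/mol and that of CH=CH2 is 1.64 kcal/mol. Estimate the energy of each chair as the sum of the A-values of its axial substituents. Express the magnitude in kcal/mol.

3.07 kcal/mol

C1 and C4 have opposite parity, so for the trans isomer the two substituents are e,e in one chair and a,a in the other.
Chair I (carboxyl axial, vinyl axial): E = 3.07 kcal/mol.
Chair II (carboxyl equatorial, vinyl equatorial): E = 0.00 kcal/mol.
ΔE = 3.07 − 0.00 = 3.07 kcal/mol; chair II is more stable.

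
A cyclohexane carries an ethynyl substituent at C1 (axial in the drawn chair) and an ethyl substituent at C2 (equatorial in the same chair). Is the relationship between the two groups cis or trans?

C1 and C2 have opposite parity, so their axial bonds point in opposite directions.
With opposite-parity carbons, two substituents on the same face are one axial and one equatorial; opposite faces give both axial or both equatorial.
Here the groups are axial/equatorial → same face → cis.

cis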